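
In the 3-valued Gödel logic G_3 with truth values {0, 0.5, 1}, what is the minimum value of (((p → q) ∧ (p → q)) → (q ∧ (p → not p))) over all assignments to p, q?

0.00

The minimum is attained at p = 0, q = 0:
  (p → q): 0 ≤ 0, so result = 1
  (p → q): 0 ≤ 0, so result = 1
  ((p → q) ∧ (p → q)) = min(1, 1) = 1
  not p: Gödel ¬ of 0 = 1 (operand is 0)
  (p → not p): 0 ≤ 1, so result = 1
  (q ∧ (p → not p)) = min(0, 1) = 0
  (((p → q) ∧ (p → q)) → (q ∧ (p → not p))): 1 > 0, so result = 0
Checking all 9 assignments confirms none give a value below 0.00.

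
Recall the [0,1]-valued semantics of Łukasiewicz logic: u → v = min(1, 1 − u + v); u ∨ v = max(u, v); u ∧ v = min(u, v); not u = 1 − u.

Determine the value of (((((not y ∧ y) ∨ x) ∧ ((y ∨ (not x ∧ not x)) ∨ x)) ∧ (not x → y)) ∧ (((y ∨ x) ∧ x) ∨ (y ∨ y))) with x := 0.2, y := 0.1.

not y: Łukasiewicz ¬ gives 1 − 0.1 = 0.9
(not y ∧ y) = min(0.9, 0.1) = 0.1
((not y ∧ y) ∨ x) = max(0.1, 0.2) = 0.2
not x: Łukasiewicz ¬ gives 1 − 0.2 = 0.8
not x: Łukasiewicz ¬ gives 1 − 0.2 = 0.8
(not x ∧ not x) = min(0.8, 0.8) = 0.8
(y ∨ (not x ∧ not x)) = max(0.1, 0.8) = 0.8
((y ∨ (not x ∧ not x)) ∨ x) = max(0.8, 0.2) = 0.8
(((not y ∧ y) ∨ x) ∧ ((y ∨ (not x ∧ not x)) ∨ x)) = min(0.2, 0.8) = 0.2
not x: Łukasiewicz ¬ gives 1 − 0.2 = 0.8
(not x → y): min(1, 1 − 0.8 + 0.1) = 0.3
((((not y ∧ y) ∨ x) ∧ ((y ∨ (not x ∧ not x)) ∨ x)) ∧ (not x → y)) = min(0.2, 0.3) = 0.2
(y ∨ x) = max(0.1, 0.2) = 0.2
((y ∨ x) ∧ x) = min(0.2, 0.2) = 0.2
(y ∨ y) = max(0.1, 0.1) = 0.1
(((y ∨ x) ∧ x) ∨ (y ∨ y)) = max(0.2, 0.1) = 0.2
(((((not y ∧ y) ∨ x) ∧ ((y ∨ (not x ∧ not x)) ∨ x)) ∧ (not x → y)) ∧ (((y ∨ x) ∧ x) ∨ (y ∨ y))) = min(0.2, 0.2) = 0.2

0.20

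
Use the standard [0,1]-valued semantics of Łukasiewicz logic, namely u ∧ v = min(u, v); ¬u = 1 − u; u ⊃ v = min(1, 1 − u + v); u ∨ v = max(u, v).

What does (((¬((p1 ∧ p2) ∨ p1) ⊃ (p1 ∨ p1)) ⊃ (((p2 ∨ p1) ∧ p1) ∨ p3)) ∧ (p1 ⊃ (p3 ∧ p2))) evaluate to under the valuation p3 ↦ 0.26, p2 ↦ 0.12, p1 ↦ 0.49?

(p1 ∧ p2) = min(0.49, 0.12) = 0.12
((p1 ∧ p2) ∨ p1) = max(0.12, 0.49) = 0.49
¬((p1 ∧ p2) ∨ p1): Łukasiewicz ¬ gives 1 − 0.49 = 0.51
(p1 ∨ p1) = max(0.49, 0.49) = 0.49
(¬((p1 ∧ p2) ∨ p1) ⊃ (p1 ∨ p1)): min(1, 1 − 0.51 + 0.49) = 0.98
(p2 ∨ p1) = max(0.12, 0.49) = 0.49
((p2 ∨ p1) ∧ p1) = min(0.49, 0.49) = 0.49
(((p2 ∨ p1) ∧ p1) ∨ p3) = max(0.49, 0.26) = 0.49
((¬((p1 ∧ p2) ∨ p1) ⊃ (p1 ∨ p1)) ⊃ (((p2 ∨ p1) ∧ p1) ∨ p3)): min(1, 1 − 0.98 + 0.49) = 0.51
(p3 ∧ p2) = min(0.26, 0.12) = 0.12
(p1 ⊃ (p3 ∧ p2)): min(1, 1 − 0.49 + 0.12) = 0.63
(((¬((p1 ∧ p2) ∨ p1) ⊃ (p1 ∨ p1)) ⊃ (((p2 ∨ p1) ∧ p1) ∨ p3)) ∧ (p1 ⊃ (p3 ∧ p2))) = min(0.51, 0.63) = 0.51

0.51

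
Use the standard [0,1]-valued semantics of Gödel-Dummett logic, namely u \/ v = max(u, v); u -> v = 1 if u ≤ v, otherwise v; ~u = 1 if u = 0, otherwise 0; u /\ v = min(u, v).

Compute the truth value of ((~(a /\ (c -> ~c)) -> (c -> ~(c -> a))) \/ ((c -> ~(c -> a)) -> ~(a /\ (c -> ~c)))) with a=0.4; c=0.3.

1.00

~c: Gödel ¬ of 0.3 = 0 (operand ≠ 0)
(c -> ~c): 0.3 > 0, so result = 0
(a /\ (c -> ~c)) = min(0.4, 0) = 0
~(a /\ (c -> ~c)): Gödel ¬ of 0 = 1 (operand is 0)
(c -> a): 0.3 ≤ 0.4, so result = 1
~(c -> a): Gödel ¬ of 1 = 0 (operand ≠ 0)
(c -> ~(c -> a)): 0.3 > 0, so result = 0
(~(a /\ (c -> ~c)) -> (c -> ~(c -> a))): 1 > 0, so result = 0
(c -> a): 0.3 ≤ 0.4, so result = 1
~(c -> a): Gödel ¬ of 1 = 0 (operand ≠ 0)
(c -> ~(c -> a)): 0.3 > 0, so result = 0
~c: Gödel ¬ of 0.3 = 0 (operand ≠ 0)
(c -> ~c): 0.3 > 0, so result = 0
(a /\ (c -> ~c)) = min(0.4, 0) = 0
~(a /\ (c -> ~c)): Gödel ¬ of 0 = 1 (operand is 0)
((c -> ~(c -> a)) -> ~(a /\ (c -> ~c))): 0 ≤ 1, so result = 1
((~(a /\ (c -> ~c)) -> (c -> ~(c -> a))) \/ ((c -> ~(c -> a)) -> ~(a /\ (c -> ~c)))) = max(0, 1) = 1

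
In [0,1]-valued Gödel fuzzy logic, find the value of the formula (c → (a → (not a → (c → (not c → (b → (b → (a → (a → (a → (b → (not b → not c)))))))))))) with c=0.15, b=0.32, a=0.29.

not a: Gödel ¬ of 0.29 = 0 (operand ≠ 0)
not c: Gödel ¬ of 0.15 = 0 (operand ≠ 0)
not b: Gödel ¬ of 0.32 = 0 (operand ≠ 0)
not c: Gödel ¬ of 0.15 = 0 (operand ≠ 0)
(not b → not c): 0 ≤ 0, so result = 1
(b → (not b → not c)): 0.32 ≤ 1, so result = 1
(a → (b → (not b → not c))): 0.29 ≤ 1, so result = 1
(a → (a → (b → (not b → not c)))): 0.29 ≤ 1, so result = 1
(a → (a → (a → (b → (not b → not c))))): 0.29 ≤ 1, so result = 1
(b → (a → (a → (a → (b → (not b → not c)))))): 0.32 ≤ 1, so result = 1
(b → (b → (a → (a → (a → (b → (not b → not c))))))): 0.32 ≤ 1, so result = 1
(not c → (b → (b → (a → (a → (a → (b → (not b → not c)))))))): 0 ≤ 1, so result = 1
(c → (not c → (b → (b → (a → (a → (a → (b → (not b → not c))))))))): 0.15 ≤ 1, so result = 1
(not a → (c → (not c → (b → (b → (a → (a → (a → (b → (not b → not c)))))))))): 0 ≤ 1, so result = 1
(a → (not a → (c → (not c → (b → (b → (a → (a → (a → (b → (not b → not c))))))))))): 0.29 ≤ 1, so result = 1
(c → (a → (not a → (c → (not c → (b → (b → (a → (a → (a → (b → (not b → not c)))))))))))): 0.15 ≤ 1, so result = 1

1.00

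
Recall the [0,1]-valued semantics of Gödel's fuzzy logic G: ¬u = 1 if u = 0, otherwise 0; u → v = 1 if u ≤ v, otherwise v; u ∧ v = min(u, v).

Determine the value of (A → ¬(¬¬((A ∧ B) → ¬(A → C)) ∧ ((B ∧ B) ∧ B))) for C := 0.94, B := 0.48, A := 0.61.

(A ∧ B) = min(0.61, 0.48) = 0.48
(A → C): 0.61 ≤ 0.94, so result = 1
¬(A → C): Gödel ¬ of 1 = 0 (operand ≠ 0)
((A ∧ B) → ¬(A → C)): 0.48 > 0, so result = 0
¬((A ∧ B) → ¬(A → C)): Gödel ¬ of 0 = 1 (operand is 0)
¬¬((A ∧ B) → ¬(A → C)): Gödel ¬ of 1 = 0 (operand ≠ 0)
(B ∧ B) = min(0.48, 0.48) = 0.48
((B ∧ B) ∧ B) = min(0.48, 0.48) = 0.48
(¬¬((A ∧ B) → ¬(A → C)) ∧ ((B ∧ B) ∧ B)) = min(0, 0.48) = 0
¬(¬¬((A ∧ B) → ¬(A → C)) ∧ ((B ∧ B) ∧ B)): Gödel ¬ of 0 = 1 (operand is 0)
(A → ¬(¬¬((A ∧ B) → ¬(A → C)) ∧ ((B ∧ B) ∧ B))): 0.61 ≤ 1, so result = 1

1.00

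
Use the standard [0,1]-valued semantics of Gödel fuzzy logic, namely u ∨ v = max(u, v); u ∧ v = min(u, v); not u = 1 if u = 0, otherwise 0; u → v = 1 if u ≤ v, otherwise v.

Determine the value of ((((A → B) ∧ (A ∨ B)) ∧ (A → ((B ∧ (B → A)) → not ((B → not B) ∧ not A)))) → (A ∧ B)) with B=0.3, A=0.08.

(A → B): 0.08 ≤ 0.3, so result = 1
(A ∨ B) = max(0.08, 0.3) = 0.3
((A → B) ∧ (A ∨ B)) = min(1, 0.3) = 0.3
(B → A): 0.3 > 0.08, so result = 0.08
(B ∧ (B → A)) = min(0.3, 0.08) = 0.08
not B: Gödel ¬ of 0.3 = 0 (operand ≠ 0)
(B → not B): 0.3 > 0, so result = 0
not A: Gödel ¬ of 0.08 = 0 (operand ≠ 0)
((B → not B) ∧ not A) = min(0, 0) = 0
not ((B → not B) ∧ not A): Gödel ¬ of 0 = 1 (operand is 0)
((B ∧ (B → A)) → not ((B → not B) ∧ not A)): 0.08 ≤ 1, so result = 1
(A → ((B ∧ (B → A)) → not ((B → not B) ∧ not A))): 0.08 ≤ 1, so result = 1
(((A → B) ∧ (A ∨ B)) ∧ (A → ((B ∧ (B → A)) → not ((B → not B) ∧ not A)))) = min(0.3, 1) = 0.3
(A ∧ B) = min(0.08, 0.3) = 0.08
((((A → B) ∧ (A ∨ B)) ∧ (A → ((B ∧ (B → A)) → not ((B → not B) ∧ not A)))) → (A ∧ B)): 0.3 > 0.08, so result = 0.08

0.08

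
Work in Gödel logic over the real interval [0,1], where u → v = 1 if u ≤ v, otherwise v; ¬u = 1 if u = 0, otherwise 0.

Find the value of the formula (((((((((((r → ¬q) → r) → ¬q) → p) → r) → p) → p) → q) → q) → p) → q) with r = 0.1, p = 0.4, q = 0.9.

¬q: Gödel ¬ of 0.9 = 0 (operand ≠ 0)
(r → ¬q): 0.1 > 0, so result = 0
((r → ¬q) → r): 0 ≤ 0.1, so result = 1
¬q: Gödel ¬ of 0.9 = 0 (operand ≠ 0)
(((r → ¬q) → r) → ¬q): 1 > 0, so result = 0
((((r → ¬q) → r) → ¬q) → p): 0 ≤ 0.4, so result = 1
(((((r → ¬q) → r) → ¬q) → p) → r): 1 > 0.1, so result = 0.1
((((((r → ¬q) → r) → ¬q) → p) → r) → p): 0.1 ≤ 0.4, so result = 1
(((((((r → ¬q) → r) → ¬q) → p) → r) → p) → p): 1 > 0.4, so result = 0.4
((((((((r → ¬q) → r) → ¬q) → p) → r) → p) → p) → q): 0.4 ≤ 0.9, so result = 1
(((((((((r → ¬q) → r) → ¬q) → p) → r) → p) → p) → q) → q): 1 > 0.9, so result = 0.9
((((((((((r → ¬q) → r) → ¬q) → p) → r) → p) → p) → q) → q) → p): 0.9 > 0.4, so result = 0.4
(((((((((((r → ¬q) → r) → ¬q) → p) → r) → p) → p) → q) → q) → p) → q): 0.4 ≤ 0.9, so result = 1

1.00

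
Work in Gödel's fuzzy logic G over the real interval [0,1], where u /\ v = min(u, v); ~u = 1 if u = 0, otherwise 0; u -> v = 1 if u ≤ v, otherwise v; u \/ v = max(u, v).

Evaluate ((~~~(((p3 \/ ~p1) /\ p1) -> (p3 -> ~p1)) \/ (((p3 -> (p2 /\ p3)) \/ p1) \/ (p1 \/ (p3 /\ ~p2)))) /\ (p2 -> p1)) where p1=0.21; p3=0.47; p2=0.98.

0.21

~p1: Gödel ¬ of 0.21 = 0 (operand ≠ 0)
(p3 \/ ~p1) = max(0.47, 0) = 0.47
((p3 \/ ~p1) /\ p1) = min(0.47, 0.21) = 0.21
~p1: Gödel ¬ of 0.21 = 0 (operand ≠ 0)
(p3 -> ~p1): 0.47 > 0, so result = 0
(((p3 \/ ~p1) /\ p1) -> (p3 -> ~p1)): 0.21 > 0, so result = 0
~(((p3 \/ ~p1) /\ p1) -> (p3 -> ~p1)): Gödel ¬ of 0 = 1 (operand is 0)
~~(((p3 \/ ~p1) /\ p1) -> (p3 -> ~p1)): Gödel ¬ of 1 = 0 (operand ≠ 0)
~~~(((p3 \/ ~p1) /\ p1) -> (p3 -> ~p1)): Gödel ¬ of 0 = 1 (operand is 0)
(p2 /\ p3) = min(0.98, 0.47) = 0.47
(p3 -> (p2 /\ p3)): 0.47 ≤ 0.47, so result = 1
((p3 -> (p2 /\ p3)) \/ p1) = max(1, 0.21) = 1
~p2: Gödel ¬ of 0.98 = 0 (operand ≠ 0)
(p3 /\ ~p2) = min(0.47, 0) = 0
(p1 \/ (p3 /\ ~p2)) = max(0.21, 0) = 0.21
(((p3 -> (p2 /\ p3)) \/ p1) \/ (p1 \/ (p3 /\ ~p2))) = max(1, 0.21) = 1
(~~~(((p3 \/ ~p1) /\ p1) -> (p3 -> ~p1)) \/ (((p3 -> (p2 /\ p3)) \/ p1) \/ (p1 \/ (p3 /\ ~p2)))) = max(1, 1) = 1
(p2 -> p1): 0.98 > 0.21, so result = 0.21
((~~~(((p3 \/ ~p1) /\ p1) -> (p3 -> ~p1)) \/ (((p3 -> (p2 /\ p3)) \/ p1) \/ (p1 \/ (p3 /\ ~p2)))) /\ (p2 -> p1)) = min(1, 0.21) = 0.21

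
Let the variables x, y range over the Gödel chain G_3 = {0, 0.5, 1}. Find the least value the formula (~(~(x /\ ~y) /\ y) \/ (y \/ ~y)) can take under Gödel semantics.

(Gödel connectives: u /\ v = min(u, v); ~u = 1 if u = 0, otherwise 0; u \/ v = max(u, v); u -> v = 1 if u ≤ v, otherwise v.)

The minimum is attained at x = 0, y = 0.5:
  ~y: Gödel ¬ of 0.5 = 0 (operand ≠ 0)
  (x /\ ~y) = min(0, 0) = 0
  ~(x /\ ~y): Gödel ¬ of 0 = 1 (operand is 0)
  (~(x /\ ~y) /\ y) = min(1, 0.5) = 0.5
  ~(~(x /\ ~y) /\ y): Gödel ¬ of 0.5 = 0 (operand ≠ 0)
  ~y: Gödel ¬ of 0.5 = 0 (operand ≠ 0)
  (y \/ ~y) = max(0.5, 0) = 0.5
  (~(~(x /\ ~y) /\ y) \/ (y \/ ~y)) = max(0, 0.5) = 0.5
Checking all 9 assignments confirms none give a value below 0.50.

0.50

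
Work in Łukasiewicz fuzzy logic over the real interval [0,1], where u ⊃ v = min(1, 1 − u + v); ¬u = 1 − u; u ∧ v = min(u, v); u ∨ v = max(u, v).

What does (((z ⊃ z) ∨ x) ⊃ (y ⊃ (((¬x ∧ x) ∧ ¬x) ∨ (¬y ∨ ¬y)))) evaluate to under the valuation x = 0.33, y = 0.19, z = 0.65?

1.00

(z ⊃ z): min(1, 1 − 0.65 + 0.65) = 1
((z ⊃ z) ∨ x) = max(1, 0.33) = 1
¬x: Łukasiewicz ¬ gives 1 − 0.33 = 0.67
(¬x ∧ x) = min(0.67, 0.33) = 0.33
¬x: Łukasiewicz ¬ gives 1 − 0.33 = 0.67
((¬x ∧ x) ∧ ¬x) = min(0.33, 0.67) = 0.33
¬y: Łukasiewicz ¬ gives 1 − 0.19 = 0.81
¬y: Łukasiewicz ¬ gives 1 − 0.19 = 0.81
(¬y ∨ ¬y) = max(0.81, 0.81) = 0.81
(((¬x ∧ x) ∧ ¬x) ∨ (¬y ∨ ¬y)) = max(0.33, 0.81) = 0.81
(y ⊃ (((¬x ∧ x) ∧ ¬x) ∨ (¬y ∨ ¬y))): min(1, 1 − 0.19 + 0.81) = 1
(((z ⊃ z) ∨ x) ⊃ (y ⊃ (((¬x ∧ x) ∧ ¬x) ∨ (¬y ∨ ¬y)))): min(1, 1 − 1 + 1) = 1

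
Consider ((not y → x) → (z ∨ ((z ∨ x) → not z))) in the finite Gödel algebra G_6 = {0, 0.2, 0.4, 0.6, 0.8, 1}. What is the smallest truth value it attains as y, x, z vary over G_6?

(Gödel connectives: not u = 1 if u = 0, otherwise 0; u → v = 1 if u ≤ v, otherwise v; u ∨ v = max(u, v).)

0.20

The minimum is attained at y = 0, x = 0.4, z = 0.2:
  not y: Gödel ¬ of 0 = 1 (operand is 0)
  (not y → x): 1 > 0.4, so result = 0.4
  (z ∨ x) = max(0.2, 0.4) = 0.4
  not z: Gödel ¬ of 0.2 = 0 (operand ≠ 0)
  ((z ∨ x) → not z): 0.4 > 0, so result = 0
  (z ∨ ((z ∨ x) → not z)) = max(0.2, 0) = 0.2
  ((not y → x) → (z ∨ ((z ∨ x) → not z))): 0.4 > 0.2, so result = 0.2
Checking all 216 assignments confirms none give a value below 0.20.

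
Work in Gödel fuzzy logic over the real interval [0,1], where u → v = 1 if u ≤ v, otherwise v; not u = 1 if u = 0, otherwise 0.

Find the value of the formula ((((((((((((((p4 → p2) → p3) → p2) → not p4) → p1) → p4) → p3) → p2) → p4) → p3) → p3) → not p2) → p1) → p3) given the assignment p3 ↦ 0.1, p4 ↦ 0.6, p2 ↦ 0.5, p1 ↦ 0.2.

0.10

(p4 → p2): 0.6 > 0.5, so result = 0.5
((p4 → p2) → p3): 0.5 > 0.1, so result = 0.1
(((p4 → p2) → p3) → p2): 0.1 ≤ 0.5, so result = 1
not p4: Gödel ¬ of 0.6 = 0 (operand ≠ 0)
((((p4 → p2) → p3) → p2) → not p4): 1 > 0, so result = 0
(((((p4 → p2) → p3) → p2) → not p4) → p1): 0 ≤ 0.2, so result = 1
((((((p4 → p2) → p3) → p2) → not p4) → p1) → p4): 1 > 0.6, so result = 0.6
(((((((p4 → p2) → p3) → p2) → not p4) → p1) → p4) → p3): 0.6 > 0.1, so result = 0.1
((((((((p4 → p2) → p3) → p2) → not p4) → p1) → p4) → p3) → p2): 0.1 ≤ 0.5, so result = 1
(((((((((p4 → p2) → p3) → p2) → not p4) → p1) → p4) → p3) → p2) → p4): 1 > 0.6, so result = 0.6
((((((((((p4 → p2) → p3) → p2) → not p4) → p1) → p4) → p3) → p2) → p4) → p3): 0.6 > 0.1, so result = 0.1
(((((((((((p4 → p2) → p3) → p2) → not p4) → p1) → p4) → p3) → p2) → p4) → p3) → p3): 0.1 ≤ 0.1, so result = 1
not p2: Gödel ¬ of 0.5 = 0 (operand ≠ 0)
((((((((((((p4 → p2) → p3) → p2) → not p4) → p1) → p4) → p3) → p2) → p4) → p3) → p3) → not p2): 1 > 0, so result = 0
(((((((((((((p4 → p2) → p3) → p2) → not p4) → p1) → p4) → p3) → p2) → p4) → p3) → p3) → not p2) → p1): 0 ≤ 0.2, so result = 1
((((((((((((((p4 → p2) → p3) → p2) → not p4) → p1) → p4) → p3) → p2) → p4) → p3) → p3) → not p2) → p1) → p3): 1 > 0.1, so result = 0.1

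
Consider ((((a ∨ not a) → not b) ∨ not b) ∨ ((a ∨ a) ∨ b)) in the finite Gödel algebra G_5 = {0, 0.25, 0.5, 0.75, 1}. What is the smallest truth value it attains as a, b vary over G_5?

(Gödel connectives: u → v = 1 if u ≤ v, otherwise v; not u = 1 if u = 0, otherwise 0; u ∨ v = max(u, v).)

The minimum is attained at a = 0, b = 0.25:
  not a: Gödel ¬ of 0 = 1 (operand is 0)
  (a ∨ not a) = max(0, 1) = 1
  not b: Gödel ¬ of 0.25 = 0 (operand ≠ 0)
  ((a ∨ not a) → not b): 1 > 0, so result = 0
  not b: Gödel ¬ of 0.25 = 0 (operand ≠ 0)
  (((a ∨ not a) → not b) ∨ not b) = max(0, 0) = 0
  (a ∨ a) = max(0, 0) = 0
  ((a ∨ a) ∨ b) = max(0, 0.25) = 0.25
  ((((a ∨ not a) → not b) ∨ not b) ∨ ((a ∨ a) ∨ b)) = max(0, 0.25) = 0.25
Checking all 25 assignments confirms none give a value below 0.25.

0.25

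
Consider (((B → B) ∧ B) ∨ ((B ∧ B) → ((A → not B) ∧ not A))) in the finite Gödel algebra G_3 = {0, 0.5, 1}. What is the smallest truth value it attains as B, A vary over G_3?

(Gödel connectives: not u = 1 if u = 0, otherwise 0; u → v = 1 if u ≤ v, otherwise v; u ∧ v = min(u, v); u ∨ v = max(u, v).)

The minimum is attained at B = 0.5, A = 0.5:
  (B → B): 0.5 ≤ 0.5, so result = 1
  ((B → B) ∧ B) = min(1, 0.5) = 0.5
  (B ∧ B) = min(0.5, 0.5) = 0.5
  not B: Gödel ¬ of 0.5 = 0 (operand ≠ 0)
  (A → not B): 0.5 > 0, so result = 0
  not A: Gödel ¬ of 0.5 = 0 (operand ≠ 0)
  ((A → not B) ∧ not A) = min(0, 0) = 0
  ((B ∧ B) → ((A → not B) ∧ not A)): 0.5 > 0, so result = 0
  (((B → B) ∧ B) ∨ ((B ∧ B) → ((A → not B) ∧ not A))) = max(0.5, 0) = 0.5
Checking all 9 assignments confirms none give a value below 0.50.

0.50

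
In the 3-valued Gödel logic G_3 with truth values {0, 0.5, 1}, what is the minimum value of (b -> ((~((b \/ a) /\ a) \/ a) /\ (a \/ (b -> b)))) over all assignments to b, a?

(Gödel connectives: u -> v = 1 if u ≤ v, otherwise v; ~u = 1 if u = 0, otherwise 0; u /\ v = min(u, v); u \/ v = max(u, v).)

0.50

The minimum is attained at b = 1, a = 0.5:
  (b \/ a) = max(1, 0.5) = 1
  ((b \/ a) /\ a) = min(1, 0.5) = 0.5
  ~((b \/ a) /\ a): Gödel ¬ of 0.5 = 0 (operand ≠ 0)
  (~((b \/ a) /\ a) \/ a) = max(0, 0.5) = 0.5
  (b -> b): 1 ≤ 1, so result = 1
  (a \/ (b -> b)) = max(0.5, 1) = 1
  ((~((b \/ a) /\ a) \/ a) /\ (a \/ (b -> b))) = min(0.5, 1) = 0.5
  (b -> ((~((b \/ a) /\ a) \/ a) /\ (a \/ (b -> b)))): 1 > 0.5, so result = 0.5
Checking all 9 assignments confirms none give a value below 0.50.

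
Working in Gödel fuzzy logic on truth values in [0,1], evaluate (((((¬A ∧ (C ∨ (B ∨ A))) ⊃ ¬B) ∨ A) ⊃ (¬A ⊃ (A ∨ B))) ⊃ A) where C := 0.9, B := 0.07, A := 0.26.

0.26

¬A: Gödel ¬ of 0.26 = 0 (operand ≠ 0)
(B ∨ A) = max(0.07, 0.26) = 0.26
(C ∨ (B ∨ A)) = max(0.9, 0.26) = 0.9
(¬A ∧ (C ∨ (B ∨ A))) = min(0, 0.9) = 0
¬B: Gödel ¬ of 0.07 = 0 (operand ≠ 0)
((¬A ∧ (C ∨ (B ∨ A))) ⊃ ¬B): 0 ≤ 0, so result = 1
(((¬A ∧ (C ∨ (B ∨ A))) ⊃ ¬B) ∨ A) = max(1, 0.26) = 1
¬A: Gödel ¬ of 0.26 = 0 (operand ≠ 0)
(A ∨ B) = max(0.26, 0.07) = 0.26
(¬A ⊃ (A ∨ B)): 0 ≤ 0.26, so result = 1
((((¬A ∧ (C ∨ (B ∨ A))) ⊃ ¬B) ∨ A) ⊃ (¬A ⊃ (A ∨ B))): 1 ≤ 1, so result = 1
(((((¬A ∧ (C ∨ (B ∨ A))) ⊃ ¬B) ∨ A) ⊃ (¬A ⊃ (A ∨ B))) ⊃ A): 1 > 0.26, so result = 0.26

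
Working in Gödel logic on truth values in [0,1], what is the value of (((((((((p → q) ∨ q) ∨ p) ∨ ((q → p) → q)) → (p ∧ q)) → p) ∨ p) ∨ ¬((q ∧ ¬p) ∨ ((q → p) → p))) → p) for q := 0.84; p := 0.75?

0.75

(p → q): 0.75 ≤ 0.84, so result = 1
((p → q) ∨ q) = max(1, 0.84) = 1
(((p → q) ∨ q) ∨ p) = max(1, 0.75) = 1
(q → p): 0.84 > 0.75, so result = 0.75
((q → p) → q): 0.75 ≤ 0.84, so result = 1
((((p → q) ∨ q) ∨ p) ∨ ((q → p) → q)) = max(1, 1) = 1
(p ∧ q) = min(0.75, 0.84) = 0.75
(((((p → q) ∨ q) ∨ p) ∨ ((q → p) → q)) → (p ∧ q)): 1 > 0.75, so result = 0.75
((((((p → q) ∨ q) ∨ p) ∨ ((q → p) → q)) → (p ∧ q)) → p): 0.75 ≤ 0.75, so result = 1
(((((((p → q) ∨ q) ∨ p) ∨ ((q → p) → q)) → (p ∧ q)) → p) ∨ p) = max(1, 0.75) = 1
¬p: Gödel ¬ of 0.75 = 0 (operand ≠ 0)
(q ∧ ¬p) = min(0.84, 0) = 0
(q → p): 0.84 > 0.75, so result = 0.75
((q → p) → p): 0.75 ≤ 0.75, so result = 1
((q ∧ ¬p) ∨ ((q → p) → p)) = max(0, 1) = 1
¬((q ∧ ¬p) ∨ ((q → p) → p)): Gödel ¬ of 1 = 0 (operand ≠ 0)
((((((((p → q) ∨ q) ∨ p) ∨ ((q → p) → q)) → (p ∧ q)) → p) ∨ p) ∨ ¬((q ∧ ¬p) ∨ ((q → p) → p))) = max(1, 0) = 1
(((((((((p → q) ∨ q) ∨ p) ∨ ((q → p) → q)) → (p ∧ q)) → p) ∨ p) ∨ ¬((q ∧ ¬p) ∨ ((q → p) → p))) → p): 1 > 0.75, so result = 0.75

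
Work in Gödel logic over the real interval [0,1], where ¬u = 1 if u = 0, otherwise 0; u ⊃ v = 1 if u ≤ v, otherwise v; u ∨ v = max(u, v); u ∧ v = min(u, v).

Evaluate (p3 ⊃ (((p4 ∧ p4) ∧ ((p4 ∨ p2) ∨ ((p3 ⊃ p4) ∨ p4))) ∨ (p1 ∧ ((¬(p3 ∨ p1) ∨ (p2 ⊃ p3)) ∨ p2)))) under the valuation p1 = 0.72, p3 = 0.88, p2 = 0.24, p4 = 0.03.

0.72

(p4 ∧ p4) = min(0.03, 0.03) = 0.03
(p4 ∨ p2) = max(0.03, 0.24) = 0.24
(p3 ⊃ p4): 0.88 > 0.03, so result = 0.03
((p3 ⊃ p4) ∨ p4) = max(0.03, 0.03) = 0.03
((p4 ∨ p2) ∨ ((p3 ⊃ p4) ∨ p4)) = max(0.24, 0.03) = 0.24
((p4 ∧ p4) ∧ ((p4 ∨ p2) ∨ ((p3 ⊃ p4) ∨ p4))) = min(0.03, 0.24) = 0.03
(p3 ∨ p1) = max(0.88, 0.72) = 0.88
¬(p3 ∨ p1): Gödel ¬ of 0.88 = 0 (operand ≠ 0)
(p2 ⊃ p3): 0.24 ≤ 0.88, so result = 1
(¬(p3 ∨ p1) ∨ (p2 ⊃ p3)) = max(0, 1) = 1
((¬(p3 ∨ p1) ∨ (p2 ⊃ p3)) ∨ p2) = max(1, 0.24) = 1
(p1 ∧ ((¬(p3 ∨ p1) ∨ (p2 ⊃ p3)) ∨ p2)) = min(0.72, 1) = 0.72
(((p4 ∧ p4) ∧ ((p4 ∨ p2) ∨ ((p3 ⊃ p4) ∨ p4))) ∨ (p1 ∧ ((¬(p3 ∨ p1) ∨ (p2 ⊃ p3)) ∨ p2))) = max(0.03, 0.72) = 0.72
(p3 ⊃ (((p4 ∧ p4) ∧ ((p4 ∨ p2) ∨ ((p3 ⊃ p4) ∨ p4))) ∨ (p1 ∧ ((¬(p3 ∨ p1) ∨ (p2 ⊃ p3)) ∨ p2)))): 0.88 > 0.72, so result = 0.72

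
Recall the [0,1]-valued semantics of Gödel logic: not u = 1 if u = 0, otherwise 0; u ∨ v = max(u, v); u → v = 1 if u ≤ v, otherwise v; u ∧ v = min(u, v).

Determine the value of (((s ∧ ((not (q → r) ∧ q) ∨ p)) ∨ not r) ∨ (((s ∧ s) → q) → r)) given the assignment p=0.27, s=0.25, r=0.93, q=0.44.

(q → r): 0.44 ≤ 0.93, so result = 1
not (q → r): Gödel ¬ of 1 = 0 (operand ≠ 0)
(not (q → r) ∧ q) = min(0, 0.44) = 0
((not (q → r) ∧ q) ∨ p) = max(0, 0.27) = 0.27
(s ∧ ((not (q → r) ∧ q) ∨ p)) = min(0.25, 0.27) = 0.25
not r: Gödel ¬ of 0.93 = 0 (operand ≠ 0)
((s ∧ ((not (q → r) ∧ q) ∨ p)) ∨ not r) = max(0.25, 0) = 0.25
(s ∧ s) = min(0.25, 0.25) = 0.25
((s ∧ s) → q): 0.25 ≤ 0.44, so result = 1
(((s ∧ s) → q) → r): 1 > 0.93, so result = 0.93
(((s ∧ ((not (q → r) ∧ q) ∨ p)) ∨ not r) ∨ (((s ∧ s) → q) → r)) = max(0.25, 0.93) = 0.93

0.93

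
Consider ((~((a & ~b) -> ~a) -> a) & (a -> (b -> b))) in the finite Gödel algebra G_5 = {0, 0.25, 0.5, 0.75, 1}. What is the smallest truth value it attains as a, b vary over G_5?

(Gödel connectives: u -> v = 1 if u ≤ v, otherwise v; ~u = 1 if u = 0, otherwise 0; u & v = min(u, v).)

The minimum is attained at a = 0.25, b = 0:
  ~b: Gödel ¬ of 0 = 1 (operand is 0)
  (a & ~b) = min(0.25, 1) = 0.25
  ~a: Gödel ¬ of 0.25 = 0 (operand ≠ 0)
  ((a & ~b) -> ~a): 0.25 > 0, so result = 0
  ~((a & ~b) -> ~a): Gödel ¬ of 0 = 1 (operand is 0)
  (~((a & ~b) -> ~a) -> a): 1 > 0.25, so result = 0.25
  (b -> b): 0 ≤ 0, so result = 1
  (a -> (b -> b)): 0.25 ≤ 1, so result = 1
  ((~((a & ~b) -> ~a) -> a) & (a -> (b -> b))) = min(0.25, 1) = 0.25
Checking all 25 assignments confirms none give a value below 0.25.

0.25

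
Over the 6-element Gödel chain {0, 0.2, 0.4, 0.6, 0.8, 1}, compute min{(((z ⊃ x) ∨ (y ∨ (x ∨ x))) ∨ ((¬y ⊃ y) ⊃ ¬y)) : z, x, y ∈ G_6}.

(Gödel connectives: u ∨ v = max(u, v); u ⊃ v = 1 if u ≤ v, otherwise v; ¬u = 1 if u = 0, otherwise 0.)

The minimum is attained at z = 0.2, x = 0, y = 0.2:
  (z ⊃ x): 0.2 > 0, so result = 0
  (x ∨ x) = max(0, 0) = 0
  (y ∨ (x ∨ x)) = max(0.2, 0) = 0.2
  ((z ⊃ x) ∨ (y ∨ (x ∨ x))) = max(0, 0.2) = 0.2
  ¬y: Gödel ¬ of 0.2 = 0 (operand ≠ 0)
  (¬y ⊃ y): 0 ≤ 0.2, so result = 1
  ¬y: Gödel ¬ of 0.2 = 0 (operand ≠ 0)
  ((¬y ⊃ y) ⊃ ¬y): 1 > 0, so result = 0
  (((z ⊃ x) ∨ (y ∨ (x ∨ x))) ∨ ((¬y ⊃ y) ⊃ ¬y)) = max(0.2, 0) = 0.2
Checking all 216 assignments confirms none give a value below 0.20.

0.20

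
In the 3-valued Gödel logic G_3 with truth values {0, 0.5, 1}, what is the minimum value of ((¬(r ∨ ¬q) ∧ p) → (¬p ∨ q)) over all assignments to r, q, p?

The minimum is attained at r = 0, q = 0.5, p = 1:
  ¬q: Gödel ¬ of 0.5 = 0 (operand ≠ 0)
  (r ∨ ¬q) = max(0, 0) = 0
  ¬(r ∨ ¬q): Gödel ¬ of 0 = 1 (operand is 0)
  (¬(r ∨ ¬q) ∧ p) = min(1, 1) = 1
  ¬p: Gödel ¬ of 1 = 0 (operand ≠ 0)
  (¬p ∨ q) = max(0, 0.5) = 0.5
  ((¬(r ∨ ¬q) ∧ p) → (¬p ∨ q)): 1 > 0.5, so result = 0.5
Checking all 27 assignments confirms none give a value below 0.50.

0.50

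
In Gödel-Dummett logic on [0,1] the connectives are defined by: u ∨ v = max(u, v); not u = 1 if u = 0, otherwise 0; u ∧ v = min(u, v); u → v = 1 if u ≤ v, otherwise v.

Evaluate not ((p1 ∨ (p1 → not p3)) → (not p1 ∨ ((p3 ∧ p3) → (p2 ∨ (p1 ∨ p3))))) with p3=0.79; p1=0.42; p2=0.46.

not p3: Gödel ¬ of 0.79 = 0 (operand ≠ 0)
(p1 → not p3): 0.42 > 0, so result = 0
(p1 ∨ (p1 → not p3)) = max(0.42, 0) = 0.42
not p1: Gödel ¬ of 0.42 = 0 (operand ≠ 0)
(p3 ∧ p3) = min(0.79, 0.79) = 0.79
(p1 ∨ p3) = max(0.42, 0.79) = 0.79
(p2 ∨ (p1 ∨ p3)) = max(0.46, 0.79) = 0.79
((p3 ∧ p3) → (p2 ∨ (p1 ∨ p3))): 0.79 ≤ 0.79, so result = 1
(not p1 ∨ ((p3 ∧ p3) → (p2 ∨ (p1 ∨ p3)))) = max(0, 1) = 1
((p1 ∨ (p1 → not p3)) → (not p1 ∨ ((p3 ∧ p3) → (p2 ∨ (p1 ∨ p3))))): 0.42 ≤ 1, so result = 1
not ((p1 ∨ (p1 → not p3)) → (not p1 ∨ ((p3 ∧ p3) → (p2 ∨ (p1 ∨ p3))))): Gödel ¬ of 1 = 0 (operand ≠ 0)

0.00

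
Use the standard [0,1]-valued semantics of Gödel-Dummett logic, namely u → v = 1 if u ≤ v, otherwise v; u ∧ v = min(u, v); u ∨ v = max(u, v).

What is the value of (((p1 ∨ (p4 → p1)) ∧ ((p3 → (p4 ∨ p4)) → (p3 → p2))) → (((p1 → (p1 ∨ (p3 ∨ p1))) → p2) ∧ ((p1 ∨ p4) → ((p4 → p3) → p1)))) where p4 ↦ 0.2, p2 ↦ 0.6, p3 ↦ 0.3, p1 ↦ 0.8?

0.60

(p4 → p1): 0.2 ≤ 0.8, so result = 1
(p1 ∨ (p4 → p1)) = max(0.8, 1) = 1
(p4 ∨ p4) = max(0.2, 0.2) = 0.2
(p3 → (p4 ∨ p4)): 0.3 > 0.2, so result = 0.2
(p3 → p2): 0.3 ≤ 0.6, so result = 1
((p3 → (p4 ∨ p4)) → (p3 → p2)): 0.2 ≤ 1, so result = 1
((p1 ∨ (p4 → p1)) ∧ ((p3 → (p4 ∨ p4)) → (p3 → p2))) = min(1, 1) = 1
(p3 ∨ p1) = max(0.3, 0.8) = 0.8
(p1 ∨ (p3 ∨ p1)) = max(0.8, 0.8) = 0.8
(p1 → (p1 ∨ (p3 ∨ p1))): 0.8 ≤ 0.8, so result = 1
((p1 → (p1 ∨ (p3 ∨ p1))) → p2): 1 > 0.6, so result = 0.6
(p1 ∨ p4) = max(0.8, 0.2) = 0.8
(p4 → p3): 0.2 ≤ 0.3, so result = 1
((p4 → p3) → p1): 1 > 0.8, so result = 0.8
((p1 ∨ p4) → ((p4 → p3) → p1)): 0.8 ≤ 0.8, so result = 1
(((p1 → (p1 ∨ (p3 ∨ p1))) → p2) ∧ ((p1 ∨ p4) → ((p4 → p3) → p1))) = min(0.6, 1) = 0.6
(((p1 ∨ (p4 → p1)) ∧ ((p3 → (p4 ∨ p4)) → (p3 → p2))) → (((p1 → (p1 ∨ (p3 ∨ p1))) → p2) ∧ ((p1 ∨ p4) → ((p4 → p3) → p1)))): 1 > 0.6, so result = 0.6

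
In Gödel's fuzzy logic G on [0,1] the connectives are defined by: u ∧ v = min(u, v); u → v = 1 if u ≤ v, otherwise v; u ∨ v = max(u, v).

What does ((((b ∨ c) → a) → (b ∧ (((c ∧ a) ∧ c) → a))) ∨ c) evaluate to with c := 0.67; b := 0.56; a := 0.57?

(b ∨ c) = max(0.56, 0.67) = 0.67
((b ∨ c) → a): 0.67 > 0.57, so result = 0.57
(c ∧ a) = min(0.67, 0.57) = 0.57
((c ∧ a) ∧ c) = min(0.57, 0.67) = 0.57
(((c ∧ a) ∧ c) → a): 0.57 ≤ 0.57, so result = 1
(b ∧ (((c ∧ a) ∧ c) → a)) = min(0.56, 1) = 0.56
(((b ∨ c) → a) → (b ∧ (((c ∧ a) ∧ c) → a))): 0.57 > 0.56, so result = 0.56
((((b ∨ c) → a) → (b ∧ (((c ∧ a) ∧ c) → a))) ∨ c) = max(0.56, 0.67) = 0.67

0.67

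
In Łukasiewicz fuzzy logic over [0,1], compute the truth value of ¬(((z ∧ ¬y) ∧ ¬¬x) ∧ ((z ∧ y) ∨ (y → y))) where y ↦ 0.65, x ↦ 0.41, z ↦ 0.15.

¬y: Łukasiewicz ¬ gives 1 − 0.65 = 0.35
(z ∧ ¬y) = min(0.15, 0.35) = 0.15
¬x: Łukasiewicz ¬ gives 1 − 0.41 = 0.59
¬¬x: Łukasiewicz ¬ gives 1 − 0.59 = 0.41
((z ∧ ¬y) ∧ ¬¬x) = min(0.15, 0.41) = 0.15
(z ∧ y) = min(0.15, 0.65) = 0.15
(y → y): min(1, 1 − 0.65 + 0.65) = 1
((z ∧ y) ∨ (y → y)) = max(0.15, 1) = 1
(((z ∧ ¬y) ∧ ¬¬x) ∧ ((z ∧ y) ∨ (y → y))) = min(0.15, 1) = 0.15
¬(((z ∧ ¬y) ∧ ¬¬x) ∧ ((z ∧ y) ∨ (y → y))): Łukasiewicz ¬ gives 1 − 0.15 = 0.85

0.85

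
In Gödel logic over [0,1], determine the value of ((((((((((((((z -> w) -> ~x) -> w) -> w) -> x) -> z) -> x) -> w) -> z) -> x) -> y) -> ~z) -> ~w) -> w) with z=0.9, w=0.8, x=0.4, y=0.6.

0.80

(z -> w): 0.9 > 0.8, so result = 0.8
~x: Gödel ¬ of 0.4 = 0 (operand ≠ 0)
((z -> w) -> ~x): 0.8 > 0, so result = 0
(((z -> w) -> ~x) -> w): 0 ≤ 0.8, so result = 1
((((z -> w) -> ~x) -> w) -> w): 1 > 0.8, so result = 0.8
(((((z -> w) -> ~x) -> w) -> w) -> x): 0.8 > 0.4, so result = 0.4
((((((z -> w) -> ~x) -> w) -> w) -> x) -> z): 0.4 ≤ 0.9, so result = 1
(((((((z -> w) -> ~x) -> w) -> w) -> x) -> z) -> x): 1 > 0.4, so result = 0.4
((((((((z -> w) -> ~x) -> w) -> w) -> x) -> z) -> x) -> w): 0.4 ≤ 0.8, so result = 1
(((((((((z -> w) -> ~x) -> w) -> w) -> x) -> z) -> x) -> w) -> z): 1 > 0.9, so result = 0.9
((((((((((z -> w) -> ~x) -> w) -> w) -> x) -> z) -> x) -> w) -> z) -> x): 0.9 > 0.4, so result = 0.4
(((((((((((z -> w) -> ~x) -> w) -> w) -> x) -> z) -> x) -> w) -> z) -> x) -> y): 0.4 ≤ 0.6, so result = 1
~z: Gödel ¬ of 0.9 = 0 (operand ≠ 0)
((((((((((((z -> w) -> ~x) -> w) -> w) -> x) -> z) -> x) -> w) -> z) -> x) -> y) -> ~z): 1 > 0, so result = 0
~w: Gödel ¬ of 0.8 = 0 (operand ≠ 0)
(((((((((((((z -> w) -> ~x) -> w) -> w) -> x) -> z) -> x) -> w) -> z) -> x) -> y) -> ~z) -> ~w): 0 ≤ 0, so result = 1
((((((((((((((z -> w) -> ~x) -> w) -> w) -> x) -> z) -> x) -> w) -> z) -> x) -> y) -> ~z) -> ~w) -> w): 1 > 0.8, so result = 0.8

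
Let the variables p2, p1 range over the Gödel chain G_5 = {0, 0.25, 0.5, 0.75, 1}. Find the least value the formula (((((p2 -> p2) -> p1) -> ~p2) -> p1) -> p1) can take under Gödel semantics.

The minimum is attained at p2 = 0.25, p1 = 0.25:
  (p2 -> p2): 0.25 ≤ 0.25, so result = 1
  ((p2 -> p2) -> p1): 1 > 0.25, so result = 0.25
  ~p2: Gödel ¬ of 0.25 = 0 (operand ≠ 0)
  (((p2 -> p2) -> p1) -> ~p2): 0.25 > 0, so result = 0
  ((((p2 -> p2) -> p1) -> ~p2) -> p1): 0 ≤ 0.25, so result = 1
  (((((p2 -> p2) -> p1) -> ~p2) -> p1) -> p1): 1 > 0.25, so result = 0.25
Checking all 25 assignments confirms none give a value below 0.25.

0.25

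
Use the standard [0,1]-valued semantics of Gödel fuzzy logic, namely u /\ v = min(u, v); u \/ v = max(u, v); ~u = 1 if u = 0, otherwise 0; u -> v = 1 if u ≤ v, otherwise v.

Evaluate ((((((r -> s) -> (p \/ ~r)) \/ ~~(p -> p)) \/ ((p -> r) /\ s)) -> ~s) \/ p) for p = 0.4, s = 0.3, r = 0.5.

(r -> s): 0.5 > 0.3, so result = 0.3
~r: Gödel ¬ of 0.5 = 0 (operand ≠ 0)
(p \/ ~r) = max(0.4, 0) = 0.4
((r -> s) -> (p \/ ~r)): 0.3 ≤ 0.4, so result = 1
(p -> p): 0.4 ≤ 0.4, so result = 1
~(p -> p): Gödel ¬ of 1 = 0 (operand ≠ 0)
~~(p -> p): Gödel ¬ of 0 = 1 (operand is 0)
(((r -> s) -> (p \/ ~r)) \/ ~~(p -> p)) = max(1, 1) = 1
(p -> r): 0.4 ≤ 0.5, so result = 1
((p -> r) /\ s) = min(1, 0.3) = 0.3
((((r -> s) -> (p \/ ~r)) \/ ~~(p -> p)) \/ ((p -> r) /\ s)) = max(1, 0.3) = 1
~s: Gödel ¬ of 0.3 = 0 (operand ≠ 0)
(((((r -> s) -> (p \/ ~r)) \/ ~~(p -> p)) \/ ((p -> r) /\ s)) -> ~s): 1 > 0, so result = 0
((((((r -> s) -> (p \/ ~r)) \/ ~~(p -> p)) \/ ((p -> r) /\ s)) -> ~s) \/ p) = max(0, 0.4) = 0.4

0.40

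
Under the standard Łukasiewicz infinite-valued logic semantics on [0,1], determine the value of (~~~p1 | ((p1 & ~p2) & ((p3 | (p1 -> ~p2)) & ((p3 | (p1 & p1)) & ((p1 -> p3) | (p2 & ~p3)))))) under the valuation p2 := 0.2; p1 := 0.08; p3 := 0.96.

~p1: Łukasiewicz ¬ gives 1 − 0.08 = 0.92
~~p1: Łukasiewicz ¬ gives 1 − 0.92 = 0.08
~~~p1: Łukasiewicz ¬ gives 1 − 0.08 = 0.92
~p2: Łukasiewicz ¬ gives 1 − 0.2 = 0.8
(p1 & ~p2) = min(0.08, 0.8) = 0.08
~p2: Łukasiewicz ¬ gives 1 − 0.2 = 0.8
(p1 -> ~p2): min(1, 1 − 0.08 + 0.8) = 1
(p3 | (p1 -> ~p2)) = max(0.96, 1) = 1
(p1 & p1) = min(0.08, 0.08) = 0.08
(p3 | (p1 & p1)) = max(0.96, 0.08) = 0.96
(p1 -> p3): min(1, 1 − 0.08 + 0.96) = 1
~p3: Łukasiewicz ¬ gives 1 − 0.96 = 0.04
(p2 & ~p3) = min(0.2, 0.04) = 0.04
((p1 -> p3) | (p2 & ~p3)) = max(1, 0.04) = 1
((p3 | (p1 & p1)) & ((p1 -> p3) | (p2 & ~p3))) = min(0.96, 1) = 0.96
((p3 | (p1 -> ~p2)) & ((p3 | (p1 & p1)) & ((p1 -> p3) | (p2 & ~p3)))) = min(1, 0.96) = 0.96
((p1 & ~p2) & ((p3 | (p1 -> ~p2)) & ((p3 | (p1 & p1)) & ((p1 -> p3) | (p2 & ~p3))))) = min(0.08, 0.96) = 0.08
(~~~p1 | ((p1 & ~p2) & ((p3 | (p1 -> ~p2)) & ((p3 | (p1 & p1)) & ((p1 -> p3) | (p2 & ~p3)))))) = max(0.92, 0.08) = 0.92

0.92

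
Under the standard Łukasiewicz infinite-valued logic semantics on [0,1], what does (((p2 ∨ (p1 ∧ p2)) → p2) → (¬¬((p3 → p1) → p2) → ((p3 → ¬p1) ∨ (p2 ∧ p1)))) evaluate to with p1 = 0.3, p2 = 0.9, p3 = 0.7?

1.00

(p1 ∧ p2) = min(0.3, 0.9) = 0.3
(p2 ∨ (p1 ∧ p2)) = max(0.9, 0.3) = 0.9
((p2 ∨ (p1 ∧ p2)) → p2): min(1, 1 − 0.9 + 0.9) = 1
(p3 → p1): min(1, 1 − 0.7 + 0.3) = 0.6
((p3 → p1) → p2): min(1, 1 − 0.6 + 0.9) = 1
¬((p3 → p1) → p2): Łukasiewicz ¬ gives 1 − 1 = 0
¬¬((p3 → p1) → p2): Łukasiewicz ¬ gives 1 − 0 = 1
¬p1: Łukasiewicz ¬ gives 1 − 0.3 = 0.7
(p3 → ¬p1): min(1, 1 − 0.7 + 0.7) = 1
(p2 ∧ p1) = min(0.9, 0.3) = 0.3
((p3 → ¬p1) ∨ (p2 ∧ p1)) = max(1, 0.3) = 1
(¬¬((p3 → p1) → p2) → ((p3 → ¬p1) ∨ (p2 ∧ p1))): min(1, 1 − 1 + 1) = 1
(((p2 ∨ (p1 ∧ p2)) → p2) → (¬¬((p3 → p1) → p2) → ((p3 → ¬p1) ∨ (p2 ∧ p1)))): min(1, 1 − 1 + 1) = 1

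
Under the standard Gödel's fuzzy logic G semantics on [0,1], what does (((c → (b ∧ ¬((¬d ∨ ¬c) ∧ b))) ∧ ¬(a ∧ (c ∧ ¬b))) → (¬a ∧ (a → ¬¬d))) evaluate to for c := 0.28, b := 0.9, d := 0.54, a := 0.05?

0.00

¬d: Gödel ¬ of 0.54 = 0 (operand ≠ 0)
¬c: Gödel ¬ of 0.28 = 0 (operand ≠ 0)
(¬d ∨ ¬c) = max(0, 0) = 0
((¬d ∨ ¬c) ∧ b) = min(0, 0.9) = 0
¬((¬d ∨ ¬c) ∧ b): Gödel ¬ of 0 = 1 (operand is 0)
(b ∧ ¬((¬d ∨ ¬c) ∧ b)) = min(0.9, 1) = 0.9
(c → (b ∧ ¬((¬d ∨ ¬c) ∧ b))): 0.28 ≤ 0.9, so result = 1
¬b: Gödel ¬ of 0.9 = 0 (operand ≠ 0)
(c ∧ ¬b) = min(0.28, 0) = 0
(a ∧ (c ∧ ¬b)) = min(0.05, 0) = 0
¬(a ∧ (c ∧ ¬b)): Gödel ¬ of 0 = 1 (operand is 0)
((c → (b ∧ ¬((¬d ∨ ¬c) ∧ b))) ∧ ¬(a ∧ (c ∧ ¬b))) = min(1, 1) = 1
¬a: Gödel ¬ of 0.05 = 0 (operand ≠ 0)
¬d: Gödel ¬ of 0.54 = 0 (operand ≠ 0)
¬¬d: Gödel ¬ of 0 = 1 (operand is 0)
(a → ¬¬d): 0.05 ≤ 1, so result = 1
(¬a ∧ (a → ¬¬d)) = min(0, 1) = 0
(((c → (b ∧ ¬((¬d ∨ ¬c) ∧ b))) ∧ ¬(a ∧ (c ∧ ¬b))) → (¬a ∧ (a → ¬¬d))): 1 > 0, so result = 0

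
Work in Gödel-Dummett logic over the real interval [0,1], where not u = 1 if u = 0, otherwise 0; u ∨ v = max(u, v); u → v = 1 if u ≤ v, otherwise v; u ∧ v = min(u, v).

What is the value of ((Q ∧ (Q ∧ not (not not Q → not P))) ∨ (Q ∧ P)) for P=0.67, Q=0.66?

not Q: Gödel ¬ of 0.66 = 0 (operand ≠ 0)
not not Q: Gödel ¬ of 0 = 1 (operand is 0)
not P: Gödel ¬ of 0.67 = 0 (operand ≠ 0)
(not not Q → not P): 1 > 0, so result = 0
not (not not Q → not P): Gödel ¬ of 0 = 1 (operand is 0)
(Q ∧ not (not not Q → not P)) = min(0.66, 1) = 0.66
(Q ∧ (Q ∧ not (not not Q → not P))) = min(0.66, 0.66) = 0.66
(Q ∧ P) = min(0.66, 0.67) = 0.66
((Q ∧ (Q ∧ not (not not Q → not P))) ∨ (Q ∧ P)) = max(0.66, 0.66) = 0.66

0.66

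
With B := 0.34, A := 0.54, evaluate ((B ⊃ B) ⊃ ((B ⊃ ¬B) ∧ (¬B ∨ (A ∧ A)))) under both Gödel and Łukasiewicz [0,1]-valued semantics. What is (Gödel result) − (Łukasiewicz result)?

-0.66

Gödel evaluation:
  (B ⊃ B): 0.34 ≤ 0.34, so result = 1
  ¬B: Gödel ¬ of 0.34 = 0 (operand ≠ 0)
  (B ⊃ ¬B): 0.34 > 0, so result = 0
  ¬B: Gödel ¬ of 0.34 = 0 (operand ≠ 0)
  (A ∧ A) = min(0.54, 0.54) = 0.54
  (¬B ∨ (A ∧ A)) = max(0, 0.54) = 0.54
  ((B ⊃ ¬B) ∧ (¬B ∨ (A ∧ A))) = min(0, 0.54) = 0
  ((B ⊃ B) ⊃ ((B ⊃ ¬B) ∧ (¬B ∨ (A ∧ A)))): 1 > 0, so result = 0
  Gödel value = 0
Łukasiewicz evaluation:
  (B ⊃ B): min(1, 1 − 0.34 + 0.34) = 1
  ¬B: Łukasiewicz ¬ gives 1 − 0.34 = 0.66
  (B ⊃ ¬B): min(1, 1 − 0.34 + 0.66) = 1
  ¬B: Łukasiewicz ¬ gives 1 − 0.34 = 0.66
  (A ∧ A) = min(0.54, 0.54) = 0.54
  (¬B ∨ (A ∧ A)) = max(0.66, 0.54) = 0.66
  ((B ⊃ ¬B) ∧ (¬B ∨ (A ∧ A))) = min(1, 0.66) = 0.66
  ((B ⊃ B) ⊃ ((B ⊃ ¬B) ∧ (¬B ∨ (A ∧ A)))): min(1, 1 − 1 + 0.66) = 0.66
  Łukasiewicz value = 0.66
Difference: 0 − 0.66 = -0.66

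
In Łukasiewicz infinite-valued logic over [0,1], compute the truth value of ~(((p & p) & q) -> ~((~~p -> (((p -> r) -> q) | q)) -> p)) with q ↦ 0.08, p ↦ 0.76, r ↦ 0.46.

(p & p) = min(0.76, 0.76) = 0.76
((p & p) & q) = min(0.76, 0.08) = 0.08
~p: Łukasiewicz ¬ gives 1 − 0.76 = 0.24
~~p: Łukasiewicz ¬ gives 1 − 0.24 = 0.76
(p -> r): min(1, 1 − 0.76 + 0.46) = 0.7
((p -> r) -> q): min(1, 1 − 0.7 + 0.08) = 0.38
(((p -> r) -> q) | q) = max(0.38, 0.08) = 0.38
(~~p -> (((p -> r) -> q) | q)): min(1, 1 − 0.76 + 0.38) = 0.62
((~~p -> (((p -> r) -> q) | q)) -> p): min(1, 1 − 0.62 + 0.76) = 1
~((~~p -> (((p -> r) -> q) | q)) -> p): Łukasiewicz ¬ gives 1 − 1 = 0
(((p & p) & q) -> ~((~~p -> (((p -> r) -> q) | q)) -> p)): min(1, 1 − 0.08 + 0) = 0.92
~(((p & p) & q) -> ~((~~p -> (((p -> r) -> q) | q)) -> p)): Łukasiewicz ¬ gives 1 − 0.92 = 0.08

0.08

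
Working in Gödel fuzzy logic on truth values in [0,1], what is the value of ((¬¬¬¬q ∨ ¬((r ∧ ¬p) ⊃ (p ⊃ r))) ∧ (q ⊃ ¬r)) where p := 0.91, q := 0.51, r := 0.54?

0.00

¬q: Gödel ¬ of 0.51 = 0 (operand ≠ 0)
¬¬q: Gödel ¬ of 0 = 1 (operand is 0)
¬¬¬q: Gödel ¬ of 1 = 0 (operand ≠ 0)
¬¬¬¬q: Gödel ¬ of 0 = 1 (operand is 0)
¬p: Gödel ¬ of 0.91 = 0 (operand ≠ 0)
(r ∧ ¬p) = min(0.54, 0) = 0
(p ⊃ r): 0.91 > 0.54, so result = 0.54
((r ∧ ¬p) ⊃ (p ⊃ r)): 0 ≤ 0.54, so result = 1
¬((r ∧ ¬p) ⊃ (p ⊃ r)): Gödel ¬ of 1 = 0 (operand ≠ 0)
(¬¬¬¬q ∨ ¬((r ∧ ¬p) ⊃ (p ⊃ r))) = max(1, 0) = 1
¬r: Gödel ¬ of 0.54 = 0 (operand ≠ 0)
(q ⊃ ¬r): 0.51 > 0, so result = 0
((¬¬¬¬q ∨ ¬((r ∧ ¬p) ⊃ (p ⊃ r))) ∧ (q ⊃ ¬r)) = min(1, 0) = 0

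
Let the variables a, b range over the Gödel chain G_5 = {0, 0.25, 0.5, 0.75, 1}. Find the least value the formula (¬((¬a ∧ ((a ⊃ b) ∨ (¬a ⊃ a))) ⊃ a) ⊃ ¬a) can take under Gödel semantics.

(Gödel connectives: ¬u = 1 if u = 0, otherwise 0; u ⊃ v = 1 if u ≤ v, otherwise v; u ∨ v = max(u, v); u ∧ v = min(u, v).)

1.00

Every assignment gives 1. For instance at a = 0, b = 0:
  ¬a: Gödel ¬ of 0 = 1 (operand is 0)
  (a ⊃ b): 0 ≤ 0, so result = 1
  ¬a: Gödel ¬ of 0 = 1 (operand is 0)
  (¬a ⊃ a): 1 > 0, so result = 0
  ((a ⊃ b) ∨ (¬a ⊃ a)) = max(1, 0) = 1
  (¬a ∧ ((a ⊃ b) ∨ (¬a ⊃ a))) = min(1, 1) = 1
  ((¬a ∧ ((a ⊃ b) ∨ (¬a ⊃ a))) ⊃ a): 1 > 0, so result = 0
  ¬((¬a ∧ ((a ⊃ b) ∨ (¬a ⊃ a))) ⊃ a): Gödel ¬ of 0 = 1 (operand is 0)
  ¬a: Gödel ¬ of 0 = 1 (operand is 0)
  (¬((¬a ∧ ((a ⊃ b) ∨ (¬a ⊃ a))) ⊃ a) ⊃ ¬a): 1 ≤ 1, so result = 1
All 25 assignments give value 1 — the formula is a G_5-tautology.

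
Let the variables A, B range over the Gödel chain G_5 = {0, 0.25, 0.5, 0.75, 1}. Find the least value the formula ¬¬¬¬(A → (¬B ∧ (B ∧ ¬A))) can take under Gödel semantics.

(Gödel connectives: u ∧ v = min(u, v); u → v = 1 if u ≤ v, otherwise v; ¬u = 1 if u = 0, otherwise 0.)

The minimum is attained at A = 0.25, B = 0:
  ¬B: Gödel ¬ of 0 = 1 (operand is 0)
  ¬A: Gödel ¬ of 0.25 = 0 (operand ≠ 0)
  (B ∧ ¬A) = min(0, 0) = 0
  (¬B ∧ (B ∧ ¬A)) = min(1, 0) = 0
  (A → (¬B ∧ (B ∧ ¬A))): 0.25 > 0, so result = 0
  ¬(A → (¬B ∧ (B ∧ ¬A))): Gödel ¬ of 0 = 1 (operand is 0)
  ¬¬(A → (¬B ∧ (B ∧ ¬A))): Gödel ¬ of 1 = 0 (operand ≠ 0)
  ¬¬¬(A → (¬B ∧ (B ∧ ¬A))): Gödel ¬ of 0 = 1 (operand is 0)
  ¬¬¬¬(A → (¬B ∧ (B ∧ ¬A))): Gödel ¬ of 1 = 0 (operand ≠ 0)
Checking all 25 assignments confirms none give a value below 0.00.

0.00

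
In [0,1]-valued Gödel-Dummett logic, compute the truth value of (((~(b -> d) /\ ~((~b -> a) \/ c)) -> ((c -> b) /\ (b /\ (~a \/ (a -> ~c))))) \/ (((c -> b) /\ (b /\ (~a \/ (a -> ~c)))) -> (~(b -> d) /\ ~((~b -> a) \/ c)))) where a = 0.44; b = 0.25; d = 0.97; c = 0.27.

1.00

(b -> d): 0.25 ≤ 0.97, so result = 1
~(b -> d): Gödel ¬ of 1 = 0 (operand ≠ 0)
~b: Gödel ¬ of 0.25 = 0 (operand ≠ 0)
(~b -> a): 0 ≤ 0.44, so result = 1
((~b -> a) \/ c) = max(1, 0.27) = 1
~((~b -> a) \/ c): Gödel ¬ of 1 = 0 (operand ≠ 0)
(~(b -> d) /\ ~((~b -> a) \/ c)) = min(0, 0) = 0
(c -> b): 0.27 > 0.25, so result = 0.25
~a: Gödel ¬ of 0.44 = 0 (operand ≠ 0)
~c: Gödel ¬ of 0.27 = 0 (operand ≠ 0)
(a -> ~c): 0.44 > 0, so result = 0
(~a \/ (a -> ~c)) = max(0, 0) = 0
(b /\ (~a \/ (a -> ~c))) = min(0.25, 0) = 0
((c -> b) /\ (b /\ (~a \/ (a -> ~c)))) = min(0.25, 0) = 0
((~(b -> d) /\ ~((~b -> a) \/ c)) -> ((c -> b) /\ (b /\ (~a \/ (a -> ~c))))): 0 ≤ 0, so result = 1
(c -> b): 0.27 > 0.25, so result = 0.25
~a: Gödel ¬ of 0.44 = 0 (operand ≠ 0)
~c: Gödel ¬ of 0.27 = 0 (operand ≠ 0)
(a -> ~c): 0.44 > 0, so result = 0
(~a \/ (a -> ~c)) = max(0, 0) = 0
(b /\ (~a \/ (a -> ~c))) = min(0.25, 0) = 0
((c -> b) /\ (b /\ (~a \/ (a -> ~c)))) = min(0.25, 0) = 0
(b -> d): 0.25 ≤ 0.97, so result = 1
~(b -> d): Gödel ¬ of 1 = 0 (operand ≠ 0)
~b: Gödel ¬ of 0.25 = 0 (operand ≠ 0)
(~b -> a): 0 ≤ 0.44, so result = 1
((~b -> a) \/ c) = max(1, 0.27) = 1
~((~b -> a) \/ c): Gödel ¬ of 1 = 0 (operand ≠ 0)
(~(b -> d) /\ ~((~b -> a) \/ c)) = min(0, 0) = 0
(((c -> b) /\ (b /\ (~a \/ (a -> ~c)))) -> (~(b -> d) /\ ~((~b -> a) \/ c))): 0 ≤ 0, so result = 1
(((~(b -> d) /\ ~((~b -> a) \/ c)) -> ((c -> b) /\ (b /\ (~a \/ (a -> ~c))))) \/ (((c -> b) /\ (b /\ (~a \/ (a -> ~c)))) -> (~(b -> d) /\ ~((~b -> a) \/ c)))) = max(1, 1) = 1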